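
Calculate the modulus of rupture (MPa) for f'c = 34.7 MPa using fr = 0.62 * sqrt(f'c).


fr = 0.62 * sqrt(34.7)
= 3.652 MPa

3.652


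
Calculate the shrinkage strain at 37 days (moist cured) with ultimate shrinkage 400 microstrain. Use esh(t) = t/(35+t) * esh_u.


esh(37) = 37 / (35 + 37) * 400
= 37 / 72 * 400
= 205.6 microstrain

205.6


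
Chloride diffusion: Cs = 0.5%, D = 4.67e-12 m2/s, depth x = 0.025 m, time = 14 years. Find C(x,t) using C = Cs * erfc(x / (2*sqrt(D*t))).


t_seconds = 14 * 365.25 * 24 * 3600 = 441806400.0 s
arg = 0.025 / (2 * sqrt(4.67e-12 * 441806400.0))
= 0.2752
erfc(0.2752) = 0.6971
C = 0.5 * 0.6971 = 0.3486%

0.3486


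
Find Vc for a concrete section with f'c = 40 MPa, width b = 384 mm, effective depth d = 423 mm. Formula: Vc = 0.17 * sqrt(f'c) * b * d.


Vc = 0.17 * sqrt(40) * 384 * 423 / 1000
= 174.64 kN

174.64


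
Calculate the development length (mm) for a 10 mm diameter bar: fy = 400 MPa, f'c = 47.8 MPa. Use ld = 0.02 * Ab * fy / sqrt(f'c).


Ab = pi * 10^2 / 4 = 78.54 mm2
ld = 0.02 * 78.54 * 400 / sqrt(47.8)
= 90.9 mm

90.9


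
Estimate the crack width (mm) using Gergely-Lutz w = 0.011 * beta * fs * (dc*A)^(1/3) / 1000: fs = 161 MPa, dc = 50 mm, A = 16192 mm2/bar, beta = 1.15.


w = 0.011 * beta * fs * (dc * A)^(1/3) / 1000
= 0.011 * 1.15 * 161 * (50 * 16192)^(1/3) / 1000
= 0.19 mm

0.19


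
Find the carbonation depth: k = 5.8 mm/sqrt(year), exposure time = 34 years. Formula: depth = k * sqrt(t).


depth = k * sqrt(t)
= 5.8 * sqrt(34)
= 33.82 mm

33.82


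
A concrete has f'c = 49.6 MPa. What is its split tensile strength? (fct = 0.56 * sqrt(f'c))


fct = 0.56 * sqrt(49.6)
= 0.56 * 7.043
= 3.944 MPa

3.944


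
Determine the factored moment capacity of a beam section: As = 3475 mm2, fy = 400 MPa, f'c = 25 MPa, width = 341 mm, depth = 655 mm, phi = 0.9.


a = As * fy / (0.85 * f'c * b)
= 3475 * 400 / (0.85 * 25 * 341)
= 191.8234 mm
Mn = As * fy * (d - a/2) / 10^6
= 777.1328 kN-m
phi*Mn = 0.9 * 777.1328 = 699.42 kN-m

699.42


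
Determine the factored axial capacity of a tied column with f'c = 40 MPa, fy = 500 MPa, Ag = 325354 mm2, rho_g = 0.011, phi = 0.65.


Ast = rho * Ag = 0.011 * 325354 = 3578.894 mm2
phi*Pn = 0.65 * 0.80 * (0.85 * 40 * (325354 - 3578.894) + 500 * 3578.894) / 1000
= 6619.5 kN

6619.5


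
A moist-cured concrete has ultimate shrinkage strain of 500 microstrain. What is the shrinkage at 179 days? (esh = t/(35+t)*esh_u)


esh(179) = 179 / (35 + 179) * 500
= 179 / 214 * 500
= 418.2 microstrain

418.2


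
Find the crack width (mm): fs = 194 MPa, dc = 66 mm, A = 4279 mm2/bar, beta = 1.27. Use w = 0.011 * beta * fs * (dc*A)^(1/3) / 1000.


w = 0.011 * beta * fs * (dc * A)^(1/3) / 1000
= 0.011 * 1.27 * 194 * (66 * 4279)^(1/3) / 1000
= 0.178 mm

0.178


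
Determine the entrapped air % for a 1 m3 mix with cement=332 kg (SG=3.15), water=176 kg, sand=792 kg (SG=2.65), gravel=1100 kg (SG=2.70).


Vol cement = 332 / (3.15 * 1000) = 0.105397 m3
Vol water = 176 / 1000 = 0.176 m3
Vol sand = 792 / (2.65 * 1000) = 0.298868 m3
Vol gravel = 1100 / (2.70 * 1000) = 0.407407 m3
Total solid + water volume = 0.987672 m3
Air = (1 - 0.987672) * 100 = 1.23%

1.23


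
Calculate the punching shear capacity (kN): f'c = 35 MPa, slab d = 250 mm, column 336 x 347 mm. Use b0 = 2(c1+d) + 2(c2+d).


b0 = 2*(336 + 250) + 2*(347 + 250) = 2366 mm
Vc = 0.33 * sqrt(35) * 2366 * 250 / 1000
= 1154.79 kN

1154.79


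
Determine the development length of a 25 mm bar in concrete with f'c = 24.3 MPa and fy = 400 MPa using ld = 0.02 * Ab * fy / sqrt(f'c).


Ab = pi * 25^2 / 4 = 490.874 mm2
ld = 0.02 * 490.874 * 400 / sqrt(24.3)
= 796.6 mm

796.6


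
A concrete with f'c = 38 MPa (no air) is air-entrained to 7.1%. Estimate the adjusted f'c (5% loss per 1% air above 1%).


Strength loss = (7.1 - 1) * 5 = 30.5%
f'c = 38 * (1 - 30.5/100)
= 26.41 MPa

26.41


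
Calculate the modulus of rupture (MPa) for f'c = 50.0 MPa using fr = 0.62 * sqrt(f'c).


fr = 0.62 * sqrt(50.0)
= 4.384 MPa

4.384


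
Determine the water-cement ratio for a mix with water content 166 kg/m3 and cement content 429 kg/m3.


w/c = water / cement
w/c = 166 / 429 = 0.387

0.387


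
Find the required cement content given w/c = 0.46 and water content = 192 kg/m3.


Cement = water / (w/c)
= 192 / 0.46
= 417.4 kg/m3

417.4


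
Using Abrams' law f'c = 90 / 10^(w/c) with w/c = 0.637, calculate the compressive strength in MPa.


f'c = 90 / 10^0.637
= 90 / 4.335
= 20.76 MPa

20.76


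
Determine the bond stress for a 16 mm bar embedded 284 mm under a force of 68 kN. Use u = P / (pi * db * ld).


u = P / (pi * db * ld)
= 68 * 1000 / (pi * 16 * 284)
= 4.763 MPa

4.763


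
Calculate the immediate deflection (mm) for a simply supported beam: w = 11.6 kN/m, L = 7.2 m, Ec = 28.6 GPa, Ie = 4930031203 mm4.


Convert: L = 7.2 m = 7200 mm, Ec = 28.6 GPa = 28600 MPa
delta = 5 * 11.6 * 7200^4 / (384 * 28600 * 4930031203)
= 2.88 mm

2.88


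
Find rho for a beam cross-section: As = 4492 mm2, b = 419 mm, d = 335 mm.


rho = As / (b * d)
= 4492 / (419 * 335)
= 0.032

0.032


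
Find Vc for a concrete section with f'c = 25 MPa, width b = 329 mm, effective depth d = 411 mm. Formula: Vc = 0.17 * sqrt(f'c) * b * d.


Vc = 0.17 * sqrt(25) * 329 * 411 / 1000
= 114.94 kN

114.94


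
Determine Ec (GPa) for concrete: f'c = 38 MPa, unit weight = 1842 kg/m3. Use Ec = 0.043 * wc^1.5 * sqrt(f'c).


Ec = 0.043 * 1842^1.5 * sqrt(38) / 1000
= 20.96 GPa

20.96


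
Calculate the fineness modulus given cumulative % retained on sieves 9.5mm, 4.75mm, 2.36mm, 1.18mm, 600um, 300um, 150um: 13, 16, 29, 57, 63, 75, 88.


FM = sum(cumulative % retained) / 100
= 341 / 100
= 3.41

3.41


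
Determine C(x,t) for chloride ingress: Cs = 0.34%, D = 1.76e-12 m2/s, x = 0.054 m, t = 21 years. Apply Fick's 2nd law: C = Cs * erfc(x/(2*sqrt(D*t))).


t_seconds = 21 * 365.25 * 24 * 3600 = 662709600.0 s
arg = 0.054 / (2 * sqrt(1.76e-12 * 662709600.0))
= 0.7906
erfc(0.7906) = 0.2635
C = 0.34 * 0.2635 = 0.0896%

0.0896


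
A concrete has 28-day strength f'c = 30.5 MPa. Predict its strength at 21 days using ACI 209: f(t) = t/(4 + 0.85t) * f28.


f(21) = 21 / (4 + 0.85 * 21) * 30.5
= 21 / 21.85 * 30.5
= 29.31 MPa

29.31


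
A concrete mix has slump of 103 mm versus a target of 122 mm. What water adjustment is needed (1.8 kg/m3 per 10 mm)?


Difference = 122 - 103 = 19 mm
Water adjustment = 19 * 1.8 / 10 = 3.4 kg/m3

3.4


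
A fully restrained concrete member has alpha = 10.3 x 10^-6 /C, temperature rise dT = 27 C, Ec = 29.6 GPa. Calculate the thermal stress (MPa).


sigma = alpha * dT * Ec
= 10.3e-6 * 27 * 29.6 * 1000
= 8.232 MPa

8.232


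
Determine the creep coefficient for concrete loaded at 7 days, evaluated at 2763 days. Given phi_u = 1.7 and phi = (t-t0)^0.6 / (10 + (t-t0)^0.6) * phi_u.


dt = 2763 - 7 = 2756
phi = 2756^0.6 / (10 + 2756^0.6) * 1.7
= 1.565

1.565


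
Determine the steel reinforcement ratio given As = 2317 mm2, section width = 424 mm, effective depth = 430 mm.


rho = As / (b * d)
= 2317 / (424 * 430)
= 0.0127

0.0127


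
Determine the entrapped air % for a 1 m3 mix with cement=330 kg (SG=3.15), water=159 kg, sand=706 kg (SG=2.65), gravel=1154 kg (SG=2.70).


Vol cement = 330 / (3.15 * 1000) = 0.104762 m3
Vol water = 159 / 1000 = 0.159 m3
Vol sand = 706 / (2.65 * 1000) = 0.266415 m3
Vol gravel = 1154 / (2.70 * 1000) = 0.427407 m3
Total solid + water volume = 0.957584 m3
Air = (1 - 0.957584) * 100 = 4.24%

4.24


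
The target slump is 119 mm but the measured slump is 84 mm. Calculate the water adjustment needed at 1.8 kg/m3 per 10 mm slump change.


Difference = 119 - 84 = 35 mm
Water adjustment = 35 * 1.8 / 10 = 6.3 kg/m3

6.3


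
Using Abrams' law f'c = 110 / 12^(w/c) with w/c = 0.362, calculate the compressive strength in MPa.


f'c = 110 / 12^0.362
= 110 / 2.458
= 44.74 MPa

44.74


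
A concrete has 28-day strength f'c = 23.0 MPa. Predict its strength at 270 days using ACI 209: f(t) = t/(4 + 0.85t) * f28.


f(270) = 270 / (4 + 0.85 * 270) * 23.0
= 270 / 233.5 * 23.0
= 26.6 MPa

26.6


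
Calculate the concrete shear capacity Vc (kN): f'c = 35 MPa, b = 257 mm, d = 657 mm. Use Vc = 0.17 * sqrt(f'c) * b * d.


Vc = 0.17 * sqrt(35) * 257 * 657 / 1000
= 169.82 kN

169.82


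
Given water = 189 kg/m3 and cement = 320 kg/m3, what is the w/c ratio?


w/c = water / cement
w/c = 189 / 320 = 0.591

0.591


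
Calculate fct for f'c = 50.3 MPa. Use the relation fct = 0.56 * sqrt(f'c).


fct = 0.56 * sqrt(50.3)
= 0.56 * 7.092
= 3.972 MPa

3.972


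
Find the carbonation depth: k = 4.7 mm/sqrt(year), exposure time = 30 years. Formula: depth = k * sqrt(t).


depth = k * sqrt(t)
= 4.7 * sqrt(30)
= 25.74 mm

25.74


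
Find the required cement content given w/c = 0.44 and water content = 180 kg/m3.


Cement = water / (w/c)
= 180 / 0.44
= 409.1 kg/m3

409.1


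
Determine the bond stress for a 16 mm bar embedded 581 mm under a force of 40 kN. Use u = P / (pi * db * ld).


u = P / (pi * db * ld)
= 40 * 1000 / (pi * 16 * 581)
= 1.37 MPa

1.37


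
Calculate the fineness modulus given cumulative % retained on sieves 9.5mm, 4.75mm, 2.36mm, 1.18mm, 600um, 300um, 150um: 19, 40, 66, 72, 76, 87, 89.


FM = sum(cumulative % retained) / 100
= 449 / 100
= 4.49

4.49


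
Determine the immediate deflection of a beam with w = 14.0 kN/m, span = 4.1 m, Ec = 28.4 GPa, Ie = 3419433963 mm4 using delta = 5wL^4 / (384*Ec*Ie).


Convert: L = 4.1 m = 4100 mm, Ec = 28.4 GPa = 28400 MPa
delta = 5 * 14.0 * 4100^4 / (384 * 28400 * 3419433963)
= 0.53 mm

0.53


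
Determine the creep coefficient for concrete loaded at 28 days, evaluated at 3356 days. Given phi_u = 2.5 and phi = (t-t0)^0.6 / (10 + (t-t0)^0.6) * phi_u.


dt = 3356 - 28 = 3328
phi = 3328^0.6 / (10 + 3328^0.6) * 2.5
= 2.321

2.321


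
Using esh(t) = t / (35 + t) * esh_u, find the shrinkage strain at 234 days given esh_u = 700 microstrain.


esh(234) = 234 / (35 + 234) * 700
= 234 / 269 * 700
= 608.9 microstrain

608.9


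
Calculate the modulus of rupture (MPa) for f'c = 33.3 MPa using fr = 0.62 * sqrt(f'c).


fr = 0.62 * sqrt(33.3)
= 3.578 MPa

3.578


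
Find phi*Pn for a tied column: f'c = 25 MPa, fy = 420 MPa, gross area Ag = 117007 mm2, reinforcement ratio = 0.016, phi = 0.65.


Ast = rho * Ag = 0.016 * 117007 = 1872.112 mm2
phi*Pn = 0.65 * 0.80 * (0.85 * 25 * (117007 - 1872.112) + 420 * 1872.112) / 1000
= 1681.11 kN

1681.11


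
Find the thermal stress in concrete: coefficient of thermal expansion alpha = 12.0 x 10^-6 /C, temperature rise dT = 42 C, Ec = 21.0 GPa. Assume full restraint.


sigma = alpha * dT * Ec
= 12.0e-6 * 42 * 21.0 * 1000
= 10.584 MPa

10.584


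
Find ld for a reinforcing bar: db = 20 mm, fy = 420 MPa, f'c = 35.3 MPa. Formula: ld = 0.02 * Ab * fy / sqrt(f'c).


Ab = pi * 20^2 / 4 = 314.159 mm2
ld = 0.02 * 314.159 * 420 / sqrt(35.3)
= 444.2 mm

444.2


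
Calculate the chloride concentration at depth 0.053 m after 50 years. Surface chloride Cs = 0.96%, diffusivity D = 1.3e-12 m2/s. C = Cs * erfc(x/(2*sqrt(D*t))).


t_seconds = 50 * 365.25 * 24 * 3600 = 1577880000.0 s
arg = 0.053 / (2 * sqrt(1.3e-12 * 1577880000.0))
= 0.5851
erfc(0.5851) = 0.408
C = 0.96 * 0.408 = 0.3917%

0.3917


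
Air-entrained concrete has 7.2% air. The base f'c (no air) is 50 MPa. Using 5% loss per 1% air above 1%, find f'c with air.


Strength loss = (7.2 - 1) * 5 = 31.0%
f'c = 50 * (1 - 31.0/100)
= 34.5 MPa

34.5


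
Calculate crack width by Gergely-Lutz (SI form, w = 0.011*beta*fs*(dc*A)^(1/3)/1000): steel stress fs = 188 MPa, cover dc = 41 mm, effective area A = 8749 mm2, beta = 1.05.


w = 0.011 * beta * fs * (dc * A)^(1/3) / 1000
= 0.011 * 1.05 * 188 * (41 * 8749)^(1/3) / 1000
= 0.154 mm

0.154


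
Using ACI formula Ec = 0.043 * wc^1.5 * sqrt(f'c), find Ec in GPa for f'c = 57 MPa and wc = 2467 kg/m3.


Ec = 0.043 * 2467^1.5 * sqrt(57) / 1000
= 39.78 GPa

39.78


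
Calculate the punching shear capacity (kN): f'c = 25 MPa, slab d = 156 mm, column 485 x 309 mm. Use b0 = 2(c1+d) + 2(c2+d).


b0 = 2*(485 + 156) + 2*(309 + 156) = 2212 mm
Vc = 0.33 * sqrt(25) * 2212 * 156 / 1000
= 569.37 kN

569.37


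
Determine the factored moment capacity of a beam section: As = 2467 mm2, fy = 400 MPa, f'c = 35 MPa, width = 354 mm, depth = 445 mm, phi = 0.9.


a = As * fy / (0.85 * f'c * b)
= 2467 * 400 / (0.85 * 35 * 354)
= 93.6999 mm
Mn = As * fy * (d - a/2) / 10^6
= 392.8945 kN-m
phi*Mn = 0.9 * 392.8945 = 353.61 kN-m

353.61


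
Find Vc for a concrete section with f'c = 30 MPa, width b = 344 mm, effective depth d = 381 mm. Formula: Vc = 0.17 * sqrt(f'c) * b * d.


Vc = 0.17 * sqrt(30) * 344 * 381 / 1000
= 122.04 kN

122.04


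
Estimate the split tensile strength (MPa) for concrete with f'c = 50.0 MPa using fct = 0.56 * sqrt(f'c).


fct = 0.56 * sqrt(50.0)
= 0.56 * 7.071
= 3.96 MPa

3.96


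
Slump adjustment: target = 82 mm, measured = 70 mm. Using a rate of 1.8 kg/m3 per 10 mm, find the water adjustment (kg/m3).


Difference = 82 - 70 = 12 mm
Water adjustment = 12 * 1.8 / 10 = 2.2 kg/m3

2.2


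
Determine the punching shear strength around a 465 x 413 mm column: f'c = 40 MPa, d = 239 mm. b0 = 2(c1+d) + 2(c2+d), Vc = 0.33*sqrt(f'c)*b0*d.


b0 = 2*(465 + 239) + 2*(413 + 239) = 2712 mm
Vc = 0.33 * sqrt(40) * 2712 * 239 / 1000
= 1352.79 kN

1352.79


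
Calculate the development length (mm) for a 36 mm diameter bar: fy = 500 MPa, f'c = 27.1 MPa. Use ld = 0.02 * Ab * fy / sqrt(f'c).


Ab = pi * 36^2 / 4 = 1017.876 mm2
ld = 0.02 * 1017.876 * 500 / sqrt(27.1)
= 1955.3 mm

1955.3


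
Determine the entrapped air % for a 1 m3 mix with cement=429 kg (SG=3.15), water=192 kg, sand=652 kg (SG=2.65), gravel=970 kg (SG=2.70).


Vol cement = 429 / (3.15 * 1000) = 0.13619 m3
Vol water = 192 / 1000 = 0.192 m3
Vol sand = 652 / (2.65 * 1000) = 0.246038 m3
Vol gravel = 970 / (2.70 * 1000) = 0.359259 m3
Total solid + water volume = 0.933487 m3
Air = (1 - 0.933487) * 100 = 6.65%

6.65


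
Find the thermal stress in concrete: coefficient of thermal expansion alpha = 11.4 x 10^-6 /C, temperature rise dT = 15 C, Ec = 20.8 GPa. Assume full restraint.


sigma = alpha * dT * Ec
= 11.4e-6 * 15 * 20.8 * 1000
= 3.557 MPa

3.557


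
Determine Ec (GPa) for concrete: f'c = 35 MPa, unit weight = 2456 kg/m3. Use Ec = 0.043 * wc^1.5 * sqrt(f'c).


Ec = 0.043 * 2456^1.5 * sqrt(35) / 1000
= 30.96 GPa

30.96


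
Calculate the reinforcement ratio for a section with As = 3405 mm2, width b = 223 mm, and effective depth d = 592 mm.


rho = As / (b * d)
= 3405 / (223 * 592)
= 0.0258

0.0258


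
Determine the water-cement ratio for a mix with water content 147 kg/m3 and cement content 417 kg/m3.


w/c = water / cement
w/c = 147 / 417 = 0.353

0.353


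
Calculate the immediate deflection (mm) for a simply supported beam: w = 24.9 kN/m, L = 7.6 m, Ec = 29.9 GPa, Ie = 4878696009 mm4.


Convert: L = 7.6 m = 7600 mm, Ec = 29.9 GPa = 29900 MPa
delta = 5 * 24.9 * 7600^4 / (384 * 29900 * 4878696009)
= 7.42 mm

7.42


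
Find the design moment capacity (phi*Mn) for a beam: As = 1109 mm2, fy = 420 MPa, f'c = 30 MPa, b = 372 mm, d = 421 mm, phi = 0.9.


a = As * fy / (0.85 * f'c * b)
= 1109 * 420 / (0.85 * 30 * 372)
= 49.1018 mm
Mn = As * fy * (d - a/2) / 10^6
= 184.6581 kN-m
phi*Mn = 0.9 * 184.6581 = 166.19 kN-m

166.19


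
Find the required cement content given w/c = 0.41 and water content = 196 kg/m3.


Cement = water / (w/c)
= 196 / 0.41
= 478.0 kg/m3

478.0


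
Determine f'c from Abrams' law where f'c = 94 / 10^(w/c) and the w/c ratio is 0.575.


f'c = 94 / 10^0.575
= 94 / 3.758
= 25.01 MPa

25.01


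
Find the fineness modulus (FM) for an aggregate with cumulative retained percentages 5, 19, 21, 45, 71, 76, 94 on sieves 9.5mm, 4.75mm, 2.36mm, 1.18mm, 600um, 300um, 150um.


FM = sum(cumulative % retained) / 100
= 331 / 100
= 3.31

3.31


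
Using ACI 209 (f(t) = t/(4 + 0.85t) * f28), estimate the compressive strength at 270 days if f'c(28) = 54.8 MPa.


f(270) = 270 / (4 + 0.85 * 270) * 54.8
= 270 / 233.5 * 54.8
= 63.37 MPa

63.37


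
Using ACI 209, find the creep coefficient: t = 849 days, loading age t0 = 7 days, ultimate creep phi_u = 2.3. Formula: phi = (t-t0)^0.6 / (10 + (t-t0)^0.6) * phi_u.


dt = 849 - 7 = 842
phi = 842^0.6 / (10 + 842^0.6) * 2.3
= 1.956

1.956


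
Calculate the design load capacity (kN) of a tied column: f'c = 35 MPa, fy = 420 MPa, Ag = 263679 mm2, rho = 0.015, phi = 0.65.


Ast = rho * Ag = 0.015 * 263679 = 3955.185 mm2
phi*Pn = 0.65 * 0.80 * (0.85 * 35 * (263679 - 3955.185) + 420 * 3955.185) / 1000
= 4881.74 kN

4881.74


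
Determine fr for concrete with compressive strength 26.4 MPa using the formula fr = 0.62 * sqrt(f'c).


fr = 0.62 * sqrt(26.4)
= 3.186 MPa

3.186


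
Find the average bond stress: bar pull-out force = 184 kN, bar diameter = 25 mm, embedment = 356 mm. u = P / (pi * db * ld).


u = P / (pi * db * ld)
= 184 * 1000 / (pi * 25 * 356)
= 6.581 MPa

6.581


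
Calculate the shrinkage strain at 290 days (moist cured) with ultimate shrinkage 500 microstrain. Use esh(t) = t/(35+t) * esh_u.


esh(290) = 290 / (35 + 290) * 500
= 290 / 325 * 500
= 446.2 microstrain

446.2


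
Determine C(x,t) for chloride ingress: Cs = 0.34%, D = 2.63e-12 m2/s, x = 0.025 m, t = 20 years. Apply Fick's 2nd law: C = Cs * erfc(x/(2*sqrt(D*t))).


t_seconds = 20 * 365.25 * 24 * 3600 = 631152000.0 s
arg = 0.025 / (2 * sqrt(2.63e-12 * 631152000.0))
= 0.3068
erfc(0.3068) = 0.6644
C = 0.34 * 0.6644 = 0.2259%

0.2259


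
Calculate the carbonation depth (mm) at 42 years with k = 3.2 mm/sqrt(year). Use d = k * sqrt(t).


depth = k * sqrt(t)
= 3.2 * sqrt(42)
= 20.74 mm

20.74


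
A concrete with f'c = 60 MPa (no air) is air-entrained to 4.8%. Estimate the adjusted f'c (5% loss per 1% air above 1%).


Strength loss = (4.8 - 1) * 5 = 19.0%
f'c = 60 * (1 - 19.0/100)
= 48.6 MPa

48.6


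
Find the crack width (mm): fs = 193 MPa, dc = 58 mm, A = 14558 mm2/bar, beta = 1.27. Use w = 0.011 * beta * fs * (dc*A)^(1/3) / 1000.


w = 0.011 * beta * fs * (dc * A)^(1/3) / 1000
= 0.011 * 1.27 * 193 * (58 * 14558)^(1/3) / 1000
= 0.255 mm

0.255


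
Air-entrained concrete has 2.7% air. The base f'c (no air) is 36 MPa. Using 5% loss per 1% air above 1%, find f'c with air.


Strength loss = (2.7 - 1) * 5 = 8.5%
f'c = 36 * (1 - 8.5/100)
= 32.94 MPa

32.94


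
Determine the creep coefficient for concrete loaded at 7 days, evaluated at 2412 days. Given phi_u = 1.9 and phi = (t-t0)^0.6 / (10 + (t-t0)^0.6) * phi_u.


dt = 2412 - 7 = 2405
phi = 2405^0.6 / (10 + 2405^0.6) * 1.9
= 1.737

1.737


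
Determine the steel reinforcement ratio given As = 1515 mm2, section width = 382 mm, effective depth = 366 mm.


rho = As / (b * d)
= 1515 / (382 * 366)
= 0.0108

0.0108


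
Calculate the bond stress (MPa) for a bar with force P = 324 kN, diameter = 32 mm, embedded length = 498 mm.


u = P / (pi * db * ld)
= 324 * 1000 / (pi * 32 * 498)
= 6.472 MPa

6.472


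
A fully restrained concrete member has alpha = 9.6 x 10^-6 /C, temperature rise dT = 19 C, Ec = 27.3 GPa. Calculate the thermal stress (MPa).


sigma = alpha * dT * Ec
= 9.6e-6 * 19 * 27.3 * 1000
= 4.98 MPa

4.98


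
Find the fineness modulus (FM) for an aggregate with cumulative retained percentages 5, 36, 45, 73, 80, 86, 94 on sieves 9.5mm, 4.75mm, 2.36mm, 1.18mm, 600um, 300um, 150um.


FM = sum(cumulative % retained) / 100
= 419 / 100
= 4.19

4.19


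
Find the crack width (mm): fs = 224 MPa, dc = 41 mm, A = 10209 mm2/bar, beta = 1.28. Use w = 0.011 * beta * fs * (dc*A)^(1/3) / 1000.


w = 0.011 * beta * fs * (dc * A)^(1/3) / 1000
= 0.011 * 1.28 * 224 * (41 * 10209)^(1/3) / 1000
= 0.236 mm

0.236


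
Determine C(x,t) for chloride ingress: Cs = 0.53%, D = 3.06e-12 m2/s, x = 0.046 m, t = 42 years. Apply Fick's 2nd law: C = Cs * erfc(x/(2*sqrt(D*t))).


t_seconds = 42 * 365.25 * 24 * 3600 = 1325419200.0 s
arg = 0.046 / (2 * sqrt(3.06e-12 * 1325419200.0))
= 0.3612
erfc(0.3612) = 0.6095
C = 0.53 * 0.6095 = 0.3231%

0.3231


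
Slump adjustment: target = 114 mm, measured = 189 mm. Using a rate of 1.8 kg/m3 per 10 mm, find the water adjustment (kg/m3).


Difference = 114 - 189 = -75 mm
Water adjustment = -75 * 1.8 / 10 = -13.5 kg/m3

-13.5


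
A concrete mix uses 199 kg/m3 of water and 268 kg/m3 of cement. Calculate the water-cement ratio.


w/c = water / cement
w/c = 199 / 268 = 0.743

0.743


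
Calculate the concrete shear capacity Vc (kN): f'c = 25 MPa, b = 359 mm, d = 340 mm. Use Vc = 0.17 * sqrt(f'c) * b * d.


Vc = 0.17 * sqrt(25) * 359 * 340 / 1000
= 103.75 kN

103.75


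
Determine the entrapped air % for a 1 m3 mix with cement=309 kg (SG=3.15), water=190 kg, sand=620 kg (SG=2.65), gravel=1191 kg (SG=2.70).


Vol cement = 309 / (3.15 * 1000) = 0.098095 m3
Vol water = 190 / 1000 = 0.19 m3
Vol sand = 620 / (2.65 * 1000) = 0.233962 m3
Vol gravel = 1191 / (2.70 * 1000) = 0.441111 m3
Total solid + water volume = 0.963169 m3
Air = (1 - 0.963169) * 100 = 3.68%

3.68


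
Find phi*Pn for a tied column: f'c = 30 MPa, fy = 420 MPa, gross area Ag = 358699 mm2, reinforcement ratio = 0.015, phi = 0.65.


Ast = rho * Ag = 0.015 * 358699 = 5380.485 mm2
phi*Pn = 0.65 * 0.80 * (0.85 * 30 * (358699 - 5380.485) + 420 * 5380.485) / 1000
= 5860.1 kN

5860.1


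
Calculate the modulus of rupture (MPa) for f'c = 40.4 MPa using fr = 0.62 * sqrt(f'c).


fr = 0.62 * sqrt(40.4)
= 3.941 MPa

3.941


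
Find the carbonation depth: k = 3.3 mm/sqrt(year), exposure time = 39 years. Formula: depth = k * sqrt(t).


depth = k * sqrt(t)
= 3.3 * sqrt(39)
= 20.61 mm

20.61


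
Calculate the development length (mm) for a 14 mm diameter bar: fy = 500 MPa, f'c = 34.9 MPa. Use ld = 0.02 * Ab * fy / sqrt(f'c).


Ab = pi * 14^2 / 4 = 153.938 mm2
ld = 0.02 * 153.938 * 500 / sqrt(34.9)
= 260.6 mm

260.6


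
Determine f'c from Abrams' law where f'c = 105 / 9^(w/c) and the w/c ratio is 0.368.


f'c = 105 / 9^0.368
= 105 / 2.245
= 46.78 MPa

46.78


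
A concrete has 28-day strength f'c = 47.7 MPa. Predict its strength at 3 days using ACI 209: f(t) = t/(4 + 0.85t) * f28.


f(3) = 3 / (4 + 0.85 * 3) * 47.7
= 3 / 6.55 * 47.7
= 21.85 MPa

21.85


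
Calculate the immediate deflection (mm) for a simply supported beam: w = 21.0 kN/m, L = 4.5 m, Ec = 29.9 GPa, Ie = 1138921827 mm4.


Convert: L = 4.5 m = 4500 mm, Ec = 29.9 GPa = 29900 MPa
delta = 5 * 21.0 * 4500^4 / (384 * 29900 * 1138921827)
= 3.29 mm

3.29


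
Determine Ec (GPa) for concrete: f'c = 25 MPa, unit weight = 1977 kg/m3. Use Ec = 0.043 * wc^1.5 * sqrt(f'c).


Ec = 0.043 * 1977^1.5 * sqrt(25) / 1000
= 18.9 GPa

18.9


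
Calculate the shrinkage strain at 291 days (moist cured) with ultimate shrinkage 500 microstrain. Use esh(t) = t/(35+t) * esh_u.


esh(291) = 291 / (35 + 291) * 500
= 291 / 326 * 500
= 446.3 microstrain

446.3


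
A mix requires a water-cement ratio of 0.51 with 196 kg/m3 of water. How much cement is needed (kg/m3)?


Cement = water / (w/c)
= 196 / 0.51
= 384.3 kg/m3

384.3


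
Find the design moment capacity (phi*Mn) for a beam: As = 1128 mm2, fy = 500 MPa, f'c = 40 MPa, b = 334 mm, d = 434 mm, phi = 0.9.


a = As * fy / (0.85 * f'c * b)
= 1128 * 500 / (0.85 * 40 * 334)
= 49.6654 mm
Mn = As * fy * (d - a/2) / 10^6
= 230.7704 kN-m
phi*Mn = 0.9 * 230.7704 = 207.69 kN-m

207.69


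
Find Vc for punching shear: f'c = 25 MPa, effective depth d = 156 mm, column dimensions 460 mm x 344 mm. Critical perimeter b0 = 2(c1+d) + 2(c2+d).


b0 = 2*(460 + 156) + 2*(344 + 156) = 2232 mm
Vc = 0.33 * sqrt(25) * 2232 * 156 / 1000
= 574.52 kN

574.52


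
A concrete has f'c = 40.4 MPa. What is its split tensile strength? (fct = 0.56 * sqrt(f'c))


fct = 0.56 * sqrt(40.4)
= 0.56 * 6.356
= 3.559 MPa

3.559


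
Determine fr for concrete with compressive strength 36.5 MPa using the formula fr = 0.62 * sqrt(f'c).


fr = 0.62 * sqrt(36.5)
= 3.746 MPa

3.746


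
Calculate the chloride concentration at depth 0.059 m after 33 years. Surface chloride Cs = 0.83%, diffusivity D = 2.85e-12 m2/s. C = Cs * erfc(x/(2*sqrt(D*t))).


t_seconds = 33 * 365.25 * 24 * 3600 = 1041400800.0 s
arg = 0.059 / (2 * sqrt(2.85e-12 * 1041400800.0))
= 0.5415
erfc(0.5415) = 0.4438
C = 0.83 * 0.4438 = 0.3684%

0.3684


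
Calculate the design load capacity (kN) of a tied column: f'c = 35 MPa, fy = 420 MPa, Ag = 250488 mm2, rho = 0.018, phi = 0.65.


Ast = rho * Ag = 0.018 * 250488 = 4508.784 mm2
phi*Pn = 0.65 * 0.80 * (0.85 * 35 * (250488 - 4508.784) + 420 * 4508.784) / 1000
= 4790.02 kN

4790.02


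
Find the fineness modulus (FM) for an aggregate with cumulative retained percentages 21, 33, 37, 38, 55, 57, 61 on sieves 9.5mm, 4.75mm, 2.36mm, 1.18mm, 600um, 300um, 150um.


FM = sum(cumulative % retained) / 100
= 302 / 100
= 3.02

3.02


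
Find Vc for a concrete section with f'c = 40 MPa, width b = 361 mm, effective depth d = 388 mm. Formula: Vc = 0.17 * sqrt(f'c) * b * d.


Vc = 0.17 * sqrt(40) * 361 * 388 / 1000
= 150.6 kN

150.6


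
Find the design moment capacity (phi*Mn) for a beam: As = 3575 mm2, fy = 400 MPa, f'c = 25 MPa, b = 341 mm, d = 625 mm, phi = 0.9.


a = As * fy / (0.85 * f'c * b)
= 3575 * 400 / (0.85 * 25 * 341)
= 197.3435 mm
Mn = As * fy * (d - a/2) / 10^6
= 752.6494 kN-m
phi*Mn = 0.9 * 752.6494 = 677.38 kN-m

677.38


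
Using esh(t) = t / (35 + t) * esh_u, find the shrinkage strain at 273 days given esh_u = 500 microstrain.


esh(273) = 273 / (35 + 273) * 500
= 273 / 308 * 500
= 443.2 microstrain

443.2


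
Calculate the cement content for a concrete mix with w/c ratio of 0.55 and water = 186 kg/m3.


Cement = water / (w/c)
= 186 / 0.55
= 338.2 kg/m3

338.2


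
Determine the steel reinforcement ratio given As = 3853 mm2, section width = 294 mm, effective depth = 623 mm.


rho = As / (b * d)
= 3853 / (294 * 623)
= 0.021

0.021


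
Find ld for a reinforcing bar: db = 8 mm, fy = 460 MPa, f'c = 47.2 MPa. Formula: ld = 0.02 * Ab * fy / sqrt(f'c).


Ab = pi * 8^2 / 4 = 50.265 mm2
ld = 0.02 * 50.265 * 460 / sqrt(47.2)
= 67.3 mm

67.3


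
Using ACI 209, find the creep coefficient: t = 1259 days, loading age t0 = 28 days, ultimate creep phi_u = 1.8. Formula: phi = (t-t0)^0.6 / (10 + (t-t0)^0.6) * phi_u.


dt = 1259 - 28 = 1231
phi = 1231^0.6 / (10 + 1231^0.6) * 1.8
= 1.579

1.579


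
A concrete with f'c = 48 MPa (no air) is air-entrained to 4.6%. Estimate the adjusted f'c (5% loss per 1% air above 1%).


Strength loss = (4.6 - 1) * 5 = 18.0%
f'c = 48 * (1 - 18.0/100)
= 39.36 MPa

39.36


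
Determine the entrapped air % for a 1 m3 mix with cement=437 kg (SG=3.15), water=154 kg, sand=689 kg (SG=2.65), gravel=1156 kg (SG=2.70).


Vol cement = 437 / (3.15 * 1000) = 0.13873 m3
Vol water = 154 / 1000 = 0.154 m3
Vol sand = 689 / (2.65 * 1000) = 0.26 m3
Vol gravel = 1156 / (2.70 * 1000) = 0.428148 m3
Total solid + water volume = 0.980878 m3
Air = (1 - 0.980878) * 100 = 1.91%

1.91


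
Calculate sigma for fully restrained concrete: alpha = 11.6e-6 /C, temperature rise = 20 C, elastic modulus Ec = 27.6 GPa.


sigma = alpha * dT * Ec
= 11.6e-6 * 20 * 27.6 * 1000
= 6.403 MPa

6.403


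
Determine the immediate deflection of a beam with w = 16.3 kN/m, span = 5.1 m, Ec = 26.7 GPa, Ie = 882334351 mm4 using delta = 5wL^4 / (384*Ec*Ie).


Convert: L = 5.1 m = 5100 mm, Ec = 26.7 GPa = 26700 MPa
delta = 5 * 16.3 * 5100^4 / (384 * 26700 * 882334351)
= 6.09 mm

6.09


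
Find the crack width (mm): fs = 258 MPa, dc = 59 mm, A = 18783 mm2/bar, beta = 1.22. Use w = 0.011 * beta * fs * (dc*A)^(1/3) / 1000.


w = 0.011 * beta * fs * (dc * A)^(1/3) / 1000
= 0.011 * 1.22 * 258 * (59 * 18783)^(1/3) / 1000
= 0.358 mm

0.358


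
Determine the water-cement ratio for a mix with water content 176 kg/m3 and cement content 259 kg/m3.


w/c = water / cement
w/c = 176 / 259 = 0.68

0.68


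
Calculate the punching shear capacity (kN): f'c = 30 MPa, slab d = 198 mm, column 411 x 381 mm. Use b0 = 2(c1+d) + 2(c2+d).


b0 = 2*(411 + 198) + 2*(381 + 198) = 2376 mm
Vc = 0.33 * sqrt(30) * 2376 * 198 / 1000
= 850.33 kN

850.33


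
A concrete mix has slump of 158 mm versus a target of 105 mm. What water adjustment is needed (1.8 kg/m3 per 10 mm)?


Difference = 105 - 158 = -53 mm
Water adjustment = -53 * 1.8 / 10 = -9.5 kg/m3

-9.5


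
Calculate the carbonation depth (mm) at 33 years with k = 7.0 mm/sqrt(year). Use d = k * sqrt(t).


depth = k * sqrt(t)
= 7.0 * sqrt(33)
= 40.21 mm

40.21


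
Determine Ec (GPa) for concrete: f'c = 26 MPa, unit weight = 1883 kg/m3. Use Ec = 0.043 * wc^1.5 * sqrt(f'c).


Ec = 0.043 * 1883^1.5 * sqrt(26) / 1000
= 17.92 GPa

17.92


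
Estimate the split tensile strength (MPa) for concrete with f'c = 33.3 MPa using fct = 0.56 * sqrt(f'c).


fct = 0.56 * sqrt(33.3)
= 0.56 * 5.771
= 3.232 MPa

3.232


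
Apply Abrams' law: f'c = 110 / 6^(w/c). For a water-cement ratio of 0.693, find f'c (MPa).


f'c = 110 / 6^0.693
= 110 / 3.461
= 31.78 MPa

31.78


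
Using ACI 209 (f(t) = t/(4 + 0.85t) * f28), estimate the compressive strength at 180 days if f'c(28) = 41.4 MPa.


f(180) = 180 / (4 + 0.85 * 180) * 41.4
= 180 / 157.0 * 41.4
= 47.46 MPa

47.46


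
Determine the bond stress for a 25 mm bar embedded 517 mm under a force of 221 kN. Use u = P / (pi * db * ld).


u = P / (pi * db * ld)
= 221 * 1000 / (pi * 25 * 517)
= 5.443 MPa

5.443


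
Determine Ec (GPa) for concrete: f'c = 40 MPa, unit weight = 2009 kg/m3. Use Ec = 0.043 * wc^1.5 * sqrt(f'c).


Ec = 0.043 * 2009^1.5 * sqrt(40) / 1000
= 24.49 GPa

24.49


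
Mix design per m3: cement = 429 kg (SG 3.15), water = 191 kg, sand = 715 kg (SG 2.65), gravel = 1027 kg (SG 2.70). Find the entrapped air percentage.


Vol cement = 429 / (3.15 * 1000) = 0.13619 m3
Vol water = 191 / 1000 = 0.191 m3
Vol sand = 715 / (2.65 * 1000) = 0.269811 m3
Vol gravel = 1027 / (2.70 * 1000) = 0.38037 m3
Total solid + water volume = 0.977372 m3
Air = (1 - 0.977372) * 100 = 2.26%

2.26


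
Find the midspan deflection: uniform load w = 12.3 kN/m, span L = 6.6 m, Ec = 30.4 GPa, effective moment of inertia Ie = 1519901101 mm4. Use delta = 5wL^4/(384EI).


Convert: L = 6.6 m = 6600 mm, Ec = 30.4 GPa = 30400 MPa
delta = 5 * 12.3 * 6600^4 / (384 * 30400 * 1519901101)
= 6.58 mm

6.58


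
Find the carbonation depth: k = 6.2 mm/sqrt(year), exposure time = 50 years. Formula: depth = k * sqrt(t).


depth = k * sqrt(t)
= 6.2 * sqrt(50)
= 43.84 mm

43.84


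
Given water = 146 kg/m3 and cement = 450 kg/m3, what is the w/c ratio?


w/c = water / cement
w/c = 146 / 450 = 0.324

0.324


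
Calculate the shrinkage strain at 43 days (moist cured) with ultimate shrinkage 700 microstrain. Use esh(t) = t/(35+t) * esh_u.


esh(43) = 43 / (35 + 43) * 700
= 43 / 78 * 700
= 385.9 microstrain

385.9


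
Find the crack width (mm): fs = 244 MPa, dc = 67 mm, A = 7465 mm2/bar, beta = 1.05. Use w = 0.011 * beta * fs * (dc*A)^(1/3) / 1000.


w = 0.011 * beta * fs * (dc * A)^(1/3) / 1000
= 0.011 * 1.05 * 244 * (67 * 7465)^(1/3) / 1000
= 0.224 mm

0.224


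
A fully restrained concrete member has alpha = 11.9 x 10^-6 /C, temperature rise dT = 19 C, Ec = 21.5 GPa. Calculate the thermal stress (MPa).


sigma = alpha * dT * Ec
= 11.9e-6 * 19 * 21.5 * 1000
= 4.861 MPa

4.861


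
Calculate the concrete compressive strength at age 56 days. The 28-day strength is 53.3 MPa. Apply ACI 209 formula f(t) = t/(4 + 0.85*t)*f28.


f(56) = 56 / (4 + 0.85 * 56) * 53.3
= 56 / 51.6 * 53.3
= 57.84 MPa

57.84


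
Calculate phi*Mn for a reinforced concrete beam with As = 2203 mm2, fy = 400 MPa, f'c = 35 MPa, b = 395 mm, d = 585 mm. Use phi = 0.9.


a = As * fy / (0.85 * f'c * b)
= 2203 * 400 / (0.85 * 35 * 395)
= 74.9878 mm
Mn = As * fy * (d - a/2) / 10^6
= 482.4624 kN-m
phi*Mn = 0.9 * 482.4624 = 434.22 kN-m

434.22


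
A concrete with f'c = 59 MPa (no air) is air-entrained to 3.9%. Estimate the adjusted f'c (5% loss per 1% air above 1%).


Strength loss = (3.9 - 1) * 5 = 14.5%
f'c = 59 * (1 - 14.5/100)
= 50.45 MPa

50.45


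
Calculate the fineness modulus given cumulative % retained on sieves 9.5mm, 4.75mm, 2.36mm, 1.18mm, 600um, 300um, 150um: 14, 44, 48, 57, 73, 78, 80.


FM = sum(cumulative % retained) / 100
= 394 / 100
= 3.94

3.94


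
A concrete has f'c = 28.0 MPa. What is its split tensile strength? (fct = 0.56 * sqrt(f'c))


fct = 0.56 * sqrt(28.0)
= 0.56 * 5.292
= 2.963 MPa

2.963


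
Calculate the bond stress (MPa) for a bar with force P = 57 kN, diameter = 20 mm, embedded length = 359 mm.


u = P / (pi * db * ld)
= 57 * 1000 / (pi * 20 * 359)
= 2.527 MPa

2.527


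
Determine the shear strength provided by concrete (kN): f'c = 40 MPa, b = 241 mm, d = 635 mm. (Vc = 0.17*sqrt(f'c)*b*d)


Vc = 0.17 * sqrt(40) * 241 * 635 / 1000
= 164.54 kN

164.54


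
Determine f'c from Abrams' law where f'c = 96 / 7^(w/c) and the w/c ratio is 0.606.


f'c = 96 / 7^0.606
= 96 / 3.252
= 29.52 MPa

29.52


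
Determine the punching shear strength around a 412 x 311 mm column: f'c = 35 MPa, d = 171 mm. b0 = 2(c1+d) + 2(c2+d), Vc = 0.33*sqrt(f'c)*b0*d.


b0 = 2*(412 + 171) + 2*(311 + 171) = 2130 mm
Vc = 0.33 * sqrt(35) * 2130 * 171 / 1000
= 711.09 kN

711.09


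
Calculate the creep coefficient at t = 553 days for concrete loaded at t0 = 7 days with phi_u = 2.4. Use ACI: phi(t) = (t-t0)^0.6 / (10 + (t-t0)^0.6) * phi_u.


dt = 553 - 7 = 546
phi = 546^0.6 / (10 + 546^0.6) * 2.4
= 1.955

1.955


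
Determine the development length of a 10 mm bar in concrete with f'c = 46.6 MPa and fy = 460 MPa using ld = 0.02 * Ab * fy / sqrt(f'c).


Ab = pi * 10^2 / 4 = 78.54 mm2
ld = 0.02 * 78.54 * 460 / sqrt(46.6)
= 105.8 mm

105.8


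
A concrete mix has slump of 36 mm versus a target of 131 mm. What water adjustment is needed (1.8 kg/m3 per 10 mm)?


Difference = 131 - 36 = 95 mm
Water adjustment = 95 * 1.8 / 10 = 17.1 kg/m3

17.1


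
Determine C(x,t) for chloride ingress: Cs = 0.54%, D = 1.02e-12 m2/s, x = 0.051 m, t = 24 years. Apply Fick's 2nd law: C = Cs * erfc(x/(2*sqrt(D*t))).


t_seconds = 24 * 365.25 * 24 * 3600 = 757382400.0 s
arg = 0.051 / (2 * sqrt(1.02e-12 * 757382400.0))
= 0.9175
erfc(0.9175) = 0.1945
C = 0.54 * 0.1945 = 0.105%

0.105


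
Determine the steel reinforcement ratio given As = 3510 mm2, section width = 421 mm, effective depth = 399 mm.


rho = As / (b * d)
= 3510 / (421 * 399)
= 0.0209

0.0209


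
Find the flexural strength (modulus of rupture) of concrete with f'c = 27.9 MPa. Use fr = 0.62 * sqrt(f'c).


fr = 0.62 * sqrt(27.9)
= 3.275 MPa

3.275


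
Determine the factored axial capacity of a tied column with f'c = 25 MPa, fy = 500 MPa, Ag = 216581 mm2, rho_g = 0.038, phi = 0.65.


Ast = rho * Ag = 0.038 * 216581 = 8230.078 mm2
phi*Pn = 0.65 * 0.80 * (0.85 * 25 * (216581 - 8230.078) + 500 * 8230.078) / 1000
= 4442.1 kN

4442.1


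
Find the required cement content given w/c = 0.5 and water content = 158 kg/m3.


Cement = water / (w/c)
= 158 / 0.5
= 316.0 kg/m3

316.0


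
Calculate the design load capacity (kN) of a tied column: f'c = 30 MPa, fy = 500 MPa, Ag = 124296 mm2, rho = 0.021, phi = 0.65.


Ast = rho * Ag = 0.021 * 124296 = 2610.216 mm2
phi*Pn = 0.65 * 0.80 * (0.85 * 30 * (124296 - 2610.216) + 500 * 2610.216) / 1000
= 2292.21 kN

2292.21


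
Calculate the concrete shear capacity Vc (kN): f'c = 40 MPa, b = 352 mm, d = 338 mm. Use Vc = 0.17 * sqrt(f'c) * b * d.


Vc = 0.17 * sqrt(40) * 352 * 338 / 1000
= 127.92 kN

127.92


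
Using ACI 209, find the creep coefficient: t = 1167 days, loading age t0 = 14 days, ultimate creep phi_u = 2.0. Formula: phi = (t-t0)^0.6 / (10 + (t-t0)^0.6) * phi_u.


dt = 1167 - 14 = 1153
phi = 1153^0.6 / (10 + 1153^0.6) * 2.0
= 1.746

1.746


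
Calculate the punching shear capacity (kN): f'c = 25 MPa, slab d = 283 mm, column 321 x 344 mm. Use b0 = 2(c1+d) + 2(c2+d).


b0 = 2*(321 + 283) + 2*(344 + 283) = 2462 mm
Vc = 0.33 * sqrt(25) * 2462 * 283 / 1000
= 1149.63 kN

1149.63


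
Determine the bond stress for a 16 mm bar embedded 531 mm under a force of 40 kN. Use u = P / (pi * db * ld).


u = P / (pi * db * ld)
= 40 * 1000 / (pi * 16 * 531)
= 1.499 MPa

1.499


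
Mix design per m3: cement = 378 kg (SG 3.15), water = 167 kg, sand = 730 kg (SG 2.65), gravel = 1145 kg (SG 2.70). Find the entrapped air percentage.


Vol cement = 378 / (3.15 * 1000) = 0.12 m3
Vol water = 167 / 1000 = 0.167 m3
Vol sand = 730 / (2.65 * 1000) = 0.275472 m3
Vol gravel = 1145 / (2.70 * 1000) = 0.424074 m3
Total solid + water volume = 0.986546 m3
Air = (1 - 0.986546) * 100 = 1.35%

1.35


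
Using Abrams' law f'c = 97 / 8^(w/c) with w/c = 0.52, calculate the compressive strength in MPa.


f'c = 97 / 8^0.52
= 97 / 2.949
= 32.9 MPa

32.9


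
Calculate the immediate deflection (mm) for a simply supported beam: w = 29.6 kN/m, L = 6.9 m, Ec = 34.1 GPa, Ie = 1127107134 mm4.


Convert: L = 6.9 m = 6900 mm, Ec = 34.1 GPa = 34100 MPa
delta = 5 * 29.6 * 6900^4 / (384 * 34100 * 1127107134)
= 22.73 mm

22.73


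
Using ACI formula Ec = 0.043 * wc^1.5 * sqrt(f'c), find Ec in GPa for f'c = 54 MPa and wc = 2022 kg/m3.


Ec = 0.043 * 2022^1.5 * sqrt(54) / 1000
= 28.73 GPa

28.73


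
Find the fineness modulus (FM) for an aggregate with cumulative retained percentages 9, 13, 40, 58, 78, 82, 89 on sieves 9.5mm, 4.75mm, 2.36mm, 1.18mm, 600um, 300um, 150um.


FM = sum(cumulative % retained) / 100
= 369 / 100
= 3.69

3.69


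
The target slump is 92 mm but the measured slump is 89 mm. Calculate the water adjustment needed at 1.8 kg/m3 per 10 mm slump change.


Difference = 92 - 89 = 3 mm
Water adjustment = 3 * 1.8 / 10 = 0.5 kg/m3

0.5


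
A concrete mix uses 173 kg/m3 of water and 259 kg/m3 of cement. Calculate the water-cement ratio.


w/c = water / cement
w/c = 173 / 259 = 0.668

0.668


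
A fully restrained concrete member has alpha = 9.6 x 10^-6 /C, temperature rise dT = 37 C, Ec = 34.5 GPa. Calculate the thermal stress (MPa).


sigma = alpha * dT * Ec
= 9.6e-6 * 37 * 34.5 * 1000
= 12.254 MPa

12.254


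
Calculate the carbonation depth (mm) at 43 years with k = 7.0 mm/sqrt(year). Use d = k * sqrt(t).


depth = k * sqrt(t)
= 7.0 * sqrt(43)
= 45.9 mm

45.9


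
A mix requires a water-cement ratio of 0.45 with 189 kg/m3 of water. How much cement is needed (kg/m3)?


Cement = water / (w/c)
= 189 / 0.45
= 420.0 kg/m3

420.0


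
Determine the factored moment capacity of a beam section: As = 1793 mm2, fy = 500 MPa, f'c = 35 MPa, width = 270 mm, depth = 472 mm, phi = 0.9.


a = As * fy / (0.85 * f'c * b)
= 1793 * 500 / (0.85 * 35 * 270)
= 111.6091 mm
Mn = As * fy * (d - a/2) / 10^6
= 373.1192 kN-m
phi*Mn = 0.9 * 373.1192 = 335.81 kN-m

335.81


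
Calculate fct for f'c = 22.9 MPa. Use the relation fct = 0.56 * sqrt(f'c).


fct = 0.56 * sqrt(22.9)
= 0.56 * 4.785
= 2.68 MPa

2.68


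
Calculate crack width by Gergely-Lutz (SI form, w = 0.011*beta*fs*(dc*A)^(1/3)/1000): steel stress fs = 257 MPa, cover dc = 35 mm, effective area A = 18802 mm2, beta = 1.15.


w = 0.011 * beta * fs * (dc * A)^(1/3) / 1000
= 0.011 * 1.15 * 257 * (35 * 18802)^(1/3) / 1000
= 0.283 mm

0.283


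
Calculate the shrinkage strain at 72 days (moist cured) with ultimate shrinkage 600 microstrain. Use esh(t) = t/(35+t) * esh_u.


esh(72) = 72 / (35 + 72) * 600
= 72 / 107 * 600
= 403.7 microstrain

403.7
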